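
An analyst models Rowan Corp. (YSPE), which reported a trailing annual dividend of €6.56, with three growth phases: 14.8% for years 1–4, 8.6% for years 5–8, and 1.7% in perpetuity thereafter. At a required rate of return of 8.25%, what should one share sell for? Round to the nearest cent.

Three-stage DDM. Project D₁…D_8; terminal Gordon value at t=8 with g = 0.017; discount at r = 0.0825.
D_1 = 7.5309
D_2 = 8.6455
D_3 = 9.9250
D_4 = 11.3939
D_5 = 12.3737
D_6 = 13.4379
D_7 = 14.5935
D_8 = 15.8486
TV_8 = 16.1180/(0.0825−0.017) = 246.0766
P₀ = Σ Dₜ/(1+r)ᵗ + TV_8/(1+r)^8 = 194.4280

€194.43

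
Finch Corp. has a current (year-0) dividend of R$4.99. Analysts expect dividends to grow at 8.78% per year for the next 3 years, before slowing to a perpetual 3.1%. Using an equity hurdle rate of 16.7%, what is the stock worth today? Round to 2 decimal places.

R$43.67

Two-stage DDM. Project D₁…D_3 at 0.0878, terminal growth 0.031, discount at r = 0.167.
D_1 = 5.4281
D_2 = 5.9047
D_3 = 6.4231
Terminal value at t=3: TV = D_4/(r−g) = 6.6223/(0.167−0.031) = 48.6931
P₀ = 5.4281/(1+0.167)^1 + 5.9047/(1+0.167)^2 + 6.4231/(1+0.167)^3 + 48.6931/(1+0.167)^3 = 43.6661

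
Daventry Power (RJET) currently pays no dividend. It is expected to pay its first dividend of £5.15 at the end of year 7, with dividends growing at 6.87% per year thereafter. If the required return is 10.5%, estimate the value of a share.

Deferred-dividend DDM. At t=6 the remaining stream is a growing perpetuity with first payment D_7 = 5.15.
V_6 = D_7/(r−g) = 5.15/(0.105−0.0687) = 141.8733
P₀ = V_6/(1+r)^6 = 141.8733/(1+0.105)^6 = 77.9340

£77.93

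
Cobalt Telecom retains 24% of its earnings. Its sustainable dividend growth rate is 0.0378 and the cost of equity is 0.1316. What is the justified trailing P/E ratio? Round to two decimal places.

Payout ratio b = 1 − 0.24 = 0.76.
Justified trailing P/E = b(1+g)/(r−g) = 0.76×(1+0.0378)/(0.1316−0.0378) = 8.4086

8.41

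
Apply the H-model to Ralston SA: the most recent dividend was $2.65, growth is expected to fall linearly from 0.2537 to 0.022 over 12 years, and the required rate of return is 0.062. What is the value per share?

H-model: P₀ = D₀[(1+g_L) + H(g_S−g_L)]/(r−g_L), with H = 12/2 = 6.
P₀ = 2.65 × [(1+0.022) + 6×(0.2537−0.022)] / (0.062−0.022)
   = 2.65 × 2.4122 / 0.04 = 159.8082

$159.81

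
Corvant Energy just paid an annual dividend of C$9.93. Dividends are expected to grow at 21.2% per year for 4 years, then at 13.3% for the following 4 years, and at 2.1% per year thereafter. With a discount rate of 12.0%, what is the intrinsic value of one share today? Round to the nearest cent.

C$251.71

Three-stage DDM. Project D₁…D_8; terminal Gordon value at t=8 with g = 0.021; discount at r = 0.12.
D_1 = 12.0352
D_2 = 14.5866
D_3 = 17.6790
D_4 = 21.4269
D_5 = 24.2767
D_6 = 27.5055
D_7 = 31.1637
D_8 = 35.3085
TV_8 = 36.0500/(0.12−0.021) = 364.1413
P₀ = Σ Dₜ/(1+r)ᵗ + TV_8/(1+r)^8 = 251.7131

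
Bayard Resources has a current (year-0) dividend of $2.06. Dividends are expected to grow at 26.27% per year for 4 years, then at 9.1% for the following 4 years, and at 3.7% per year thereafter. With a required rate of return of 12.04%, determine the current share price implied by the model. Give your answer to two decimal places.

$60.81

Three-stage DDM. Project D₁…D_8; terminal Gordon value at t=8 with g = 0.037; discount at r = 0.1204.
D_1 = 2.6012
D_2 = 3.2845
D_3 = 4.1473
D_4 = 5.2368
D_5 = 5.7134
D_6 = 6.2333
D_7 = 6.8005
D_8 = 7.4194
TV_8 = 7.6939/(0.1204−0.037) = 92.2528
P₀ = Σ Dₜ/(1+r)ᵗ + TV_8/(1+r)^8 = 60.8073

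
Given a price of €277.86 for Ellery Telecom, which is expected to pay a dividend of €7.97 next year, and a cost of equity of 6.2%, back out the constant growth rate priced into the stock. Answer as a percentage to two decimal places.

3.33%

From P₀ = D₁/(r − g), the implied growth is g = r − D₁/P₀.
g = 0.062 − 7.97/277.86 = 0.062 − 0.02868 = 0.03332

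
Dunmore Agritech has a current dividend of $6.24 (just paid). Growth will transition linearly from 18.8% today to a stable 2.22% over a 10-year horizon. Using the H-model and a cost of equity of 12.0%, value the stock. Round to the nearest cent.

$118.11

H-model: P₀ = D₀[(1+g_L) + H(g_S−g_L)]/(r−g_L), with H = 10/2 = 5.
P₀ = 6.24 × [(1+0.0222) + 5×(0.188−0.0222)] / (0.12−0.0222)
   = 6.24 × 1.8512 / 0.0978 = 118.1134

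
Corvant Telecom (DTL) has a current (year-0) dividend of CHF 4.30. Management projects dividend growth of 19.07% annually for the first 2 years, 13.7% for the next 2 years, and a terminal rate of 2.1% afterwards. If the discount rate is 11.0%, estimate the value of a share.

CHF 79.38

Three-stage DDM. Project D₁…D_4; terminal Gordon value at t=4 with g = 0.021; discount at r = 0.11.
D_1 = 5.1200
D_2 = 6.0964
D_3 = 6.9316
D_4 = 7.8812
TV_4 = 8.0467/(0.11−0.021) = 90.4128
P₀ = Σ Dₜ/(1+r)ᵗ + TV_4/(1+r)^4 = 79.3782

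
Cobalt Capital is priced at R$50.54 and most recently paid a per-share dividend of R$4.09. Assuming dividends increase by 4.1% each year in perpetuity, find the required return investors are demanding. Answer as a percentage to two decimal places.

12.52%

Rearranging the constant-growth DDM: r = D₁/P₀ + g.
D₁ = 4.09 × (1 + 0.041) = 4.2577.
r = 4.2577 / 50.54 + 0.041 = 0.08424 + 0.041 = 0.12524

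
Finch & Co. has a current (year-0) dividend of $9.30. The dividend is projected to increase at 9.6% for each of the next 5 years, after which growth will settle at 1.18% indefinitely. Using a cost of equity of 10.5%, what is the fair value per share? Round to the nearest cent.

$142.29

Two-stage DDM. Project D₁…D_5 at 0.096, terminal growth 0.0118, discount at r = 0.105.
D_1 = 10.1928
D_2 = 11.1713
D_3 = 12.2438
D_4 = 13.4192
D_5 = 14.7074
Terminal value at t=5: TV = D_6/(r−g) = 14.8809/(0.105−0.0118) = 159.6667
P₀ = 10.1928/(1+0.105)^1 + 11.1713/(1+0.105)^2 + 12.2438/(1+0.105)^3 + 13.4192/(1+0.105)^4 + 14.7074/(1+0.105)^5 + 159.6667/(1+0.105)^5 = 142.2938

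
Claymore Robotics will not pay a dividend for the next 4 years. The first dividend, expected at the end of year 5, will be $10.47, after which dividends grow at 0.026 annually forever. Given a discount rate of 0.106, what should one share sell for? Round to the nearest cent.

Deferred-dividend DDM. At t=4 the remaining stream is a growing perpetuity with first payment D_5 = 10.47.
V_4 = D_5/(r−g) = 10.47/(0.106−0.026) = 130.8750
P₀ = V_4/(1+r)^4 = 130.8750/(1+0.106)^4 = 87.4654

$87.47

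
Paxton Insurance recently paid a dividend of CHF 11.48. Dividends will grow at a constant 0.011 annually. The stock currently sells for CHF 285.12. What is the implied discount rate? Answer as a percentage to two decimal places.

Rearranging the constant-growth DDM: r = D₁/P₀ + g.
D₁ = 11.48 × (1 + 0.011) = 11.6063.
r = 11.6063 / 285.12 + 0.011 = 0.04071 + 0.011 = 0.05171

5.17%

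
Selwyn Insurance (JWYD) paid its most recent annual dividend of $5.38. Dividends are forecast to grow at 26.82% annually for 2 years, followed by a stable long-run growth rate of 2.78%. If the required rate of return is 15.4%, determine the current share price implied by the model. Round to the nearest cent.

$65.33

Two-stage DDM. Project D₁…D_2 at 0.2682, terminal growth 0.0278, discount at r = 0.154.
D_1 = 6.8229
D_2 = 8.6528
Terminal value at t=2: TV = D_3/(r−g) = 8.8934/(0.154−0.0278) = 70.4704
P₀ = 6.8229/(1+0.154)^1 + 8.6528/(1+0.154)^2 + 70.4704/(1+0.154)^2 = 65.3269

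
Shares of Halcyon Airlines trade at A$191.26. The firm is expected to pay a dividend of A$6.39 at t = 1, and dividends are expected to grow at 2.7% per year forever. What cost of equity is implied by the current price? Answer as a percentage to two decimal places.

6.04%

Rearranging the constant-growth DDM: r = D₁/P₀ + g.
r = 6.3900 / 191.26 + 0.027 = 0.03341 + 0.027 = 0.06041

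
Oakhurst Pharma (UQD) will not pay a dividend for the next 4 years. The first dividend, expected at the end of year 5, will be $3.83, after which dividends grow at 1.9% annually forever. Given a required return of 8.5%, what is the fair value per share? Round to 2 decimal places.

Deferred-dividend DDM. At t=4 the remaining stream is a growing perpetuity with first payment D_5 = 3.83.
V_4 = D_5/(r−g) = 3.83/(0.085−0.019) = 58.0303
P₀ = V_4/(1+r)^4 = 58.0303/(1+0.085)^4 = 41.8732

$41.87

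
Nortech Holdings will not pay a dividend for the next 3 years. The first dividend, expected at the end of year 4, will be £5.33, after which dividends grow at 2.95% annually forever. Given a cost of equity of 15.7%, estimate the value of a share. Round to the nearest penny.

£26.99

Deferred-dividend DDM. At t=3 the remaining stream is a growing perpetuity with first payment D_4 = 5.33.
V_3 = D_4/(r−g) = 5.33/(0.157−0.0295) = 41.8039
P₀ = V_3/(1+r)^3 = 41.8039/(1+0.157)^3 = 26.9909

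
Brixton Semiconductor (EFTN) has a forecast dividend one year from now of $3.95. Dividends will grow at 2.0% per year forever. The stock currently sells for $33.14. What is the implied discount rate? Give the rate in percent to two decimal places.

13.92%

Rearranging the constant-growth DDM: r = D₁/P₀ + g.
r = 3.9500 / 33.14 + 0.02 = 0.11919 + 0.02 = 0.13919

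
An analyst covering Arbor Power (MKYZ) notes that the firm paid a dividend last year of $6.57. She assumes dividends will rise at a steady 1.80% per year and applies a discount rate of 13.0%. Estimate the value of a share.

Gordon growth model: P₀ = D₁/(r − g). D₁ = 6.57 × (1 + 0.018) = 6.6883.
P₀ = 6.6883 / (0.13 − 0.018) = 6.6883 / 0.112 = 59.7166

$59.72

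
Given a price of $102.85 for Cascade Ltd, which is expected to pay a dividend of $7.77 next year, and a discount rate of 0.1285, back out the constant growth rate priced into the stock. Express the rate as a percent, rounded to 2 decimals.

5.30%

From P₀ = D₁/(r − g), the implied growth is g = r − D₁/P₀.
g = 0.1285 − 7.77/102.85 = 0.1285 − 0.07555 = 0.05295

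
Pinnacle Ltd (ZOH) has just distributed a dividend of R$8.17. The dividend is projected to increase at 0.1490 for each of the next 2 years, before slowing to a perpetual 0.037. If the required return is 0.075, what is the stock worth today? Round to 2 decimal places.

R$272.77

Two-stage DDM. Project D₁…D_2 at 0.149, terminal growth 0.037, discount at r = 0.075.
D_1 = 9.3873
D_2 = 10.7860
Terminal value at t=2: TV = D_3/(r−g) = 11.1851/(0.075−0.037) = 294.3454
P₀ = 9.3873/(1+0.075)^1 + 10.7860/(1+0.075)^2 + 294.3454/(1+0.075)^2 = 272.7726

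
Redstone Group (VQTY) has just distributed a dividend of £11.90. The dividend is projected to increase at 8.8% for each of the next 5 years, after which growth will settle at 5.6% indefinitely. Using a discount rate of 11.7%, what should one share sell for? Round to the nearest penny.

£235.64

Two-stage DDM. Project D₁…D_5 at 0.088, terminal growth 0.056, discount at r = 0.117.
D_1 = 12.9472
D_2 = 14.0866
D_3 = 15.3262
D_4 = 16.6749
D_5 = 18.1423
Terminal value at t=5: TV = D_6/(r−g) = 19.1582/(0.117−0.056) = 314.0693
P₀ = 12.9472/(1+0.117)^1 + 14.0866/(1+0.117)^2 + 15.3262/(1+0.117)^3 + 16.6749/(1+0.117)^4 + 18.1423/(1+0.117)^5 + 314.0693/(1+0.117)^5 = 235.6405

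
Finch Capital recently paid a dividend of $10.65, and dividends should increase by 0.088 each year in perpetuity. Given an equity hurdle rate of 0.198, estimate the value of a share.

Gordon growth model: P₀ = D₁/(r − g). D₁ = 10.65 × (1 + 0.088) = 11.5872.
P₀ = 11.5872 / (0.198 − 0.088) = 11.5872 / 0.11 = 105.3382

$105.34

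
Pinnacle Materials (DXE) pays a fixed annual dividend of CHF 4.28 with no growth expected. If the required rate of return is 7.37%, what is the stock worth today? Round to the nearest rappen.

Zero-growth DDM (perpetuity): P₀ = D/r = 4.28 / 0.0737 = 58.0733

CHF 58.07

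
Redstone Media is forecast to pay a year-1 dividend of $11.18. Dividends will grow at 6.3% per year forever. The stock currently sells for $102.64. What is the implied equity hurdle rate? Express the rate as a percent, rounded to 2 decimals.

Rearranging the constant-growth DDM: r = D₁/P₀ + g.
r = 11.1800 / 102.64 + 0.063 = 0.10892 + 0.063 = 0.17192

17.19%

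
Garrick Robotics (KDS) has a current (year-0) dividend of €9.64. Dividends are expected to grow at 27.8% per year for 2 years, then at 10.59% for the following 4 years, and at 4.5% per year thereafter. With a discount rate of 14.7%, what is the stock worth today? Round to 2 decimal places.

Three-stage DDM. Project D₁…D_6; terminal Gordon value at t=6 with g = 0.045; discount at r = 0.147.
D_1 = 12.3199
D_2 = 15.7449
D_3 = 17.4122
D_4 = 19.2562
D_5 = 21.2954
D_6 = 23.5506
TV_6 = 24.6104/(0.147−0.045) = 241.2783
P₀ = Σ Dₜ/(1+r)ᵗ + TV_6/(1+r)^6 = 172.4012

€172.40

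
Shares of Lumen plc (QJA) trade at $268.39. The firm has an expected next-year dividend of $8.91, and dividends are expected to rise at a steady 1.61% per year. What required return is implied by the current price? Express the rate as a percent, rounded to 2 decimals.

4.93%

Rearranging the constant-growth DDM: r = D₁/P₀ + g.
r = 8.9100 / 268.39 + 0.0161 = 0.03320 + 0.0161 = 0.04930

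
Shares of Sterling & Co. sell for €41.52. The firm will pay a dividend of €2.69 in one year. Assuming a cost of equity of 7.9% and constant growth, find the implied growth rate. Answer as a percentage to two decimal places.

1.42%

From P₀ = D₁/(r − g), the implied growth is g = r − D₁/P₀.
g = 0.079 − 2.69/41.52 = 0.079 − 0.06479 = 0.01421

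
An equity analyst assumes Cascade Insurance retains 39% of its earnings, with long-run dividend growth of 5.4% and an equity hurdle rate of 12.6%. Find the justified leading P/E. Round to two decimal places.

8.47

Payout ratio b = 1 − 0.39 = 0.61.
Justified leading P/E = b/(r−g) = 0.61/(0.126−0.054) = 8.4722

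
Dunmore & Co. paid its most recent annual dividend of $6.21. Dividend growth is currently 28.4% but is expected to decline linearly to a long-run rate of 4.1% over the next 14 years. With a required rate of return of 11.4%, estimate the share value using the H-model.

H-model: P₀ = D₀[(1+g_L) + H(g_S−g_L)]/(r−g_L), with H = 14/2 = 7.
P₀ = 6.21 × [(1+0.041) + 7×(0.284−0.041)] / (0.114−0.041)
   = 6.21 × 2.7420 / 0.073 = 233.2578

$233.26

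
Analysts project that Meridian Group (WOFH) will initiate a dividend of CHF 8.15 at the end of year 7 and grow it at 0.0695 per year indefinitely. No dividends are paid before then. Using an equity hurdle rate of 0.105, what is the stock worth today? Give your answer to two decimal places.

CHF 126.11

Deferred-dividend DDM. At t=6 the remaining stream is a growing perpetuity with first payment D_7 = 8.15.
V_6 = D_7/(r−g) = 8.15/(0.105−0.0695) = 229.5775
P₀ = V_6/(1+r)^6 = 229.5775/(1+0.105)^6 = 126.1118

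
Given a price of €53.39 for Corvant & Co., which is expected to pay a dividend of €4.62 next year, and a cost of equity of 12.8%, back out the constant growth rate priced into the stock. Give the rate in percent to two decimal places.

From P₀ = D₁/(r − g), the implied growth is g = r − D₁/P₀.
g = 0.128 − 4.62/53.39 = 0.128 − 0.08653 = 0.04147

4.15%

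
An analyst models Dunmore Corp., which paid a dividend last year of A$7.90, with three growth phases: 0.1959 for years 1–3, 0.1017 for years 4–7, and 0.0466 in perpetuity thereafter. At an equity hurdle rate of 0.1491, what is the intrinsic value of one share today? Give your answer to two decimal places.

A$134.61

Three-stage DDM. Project D₁…D_7; terminal Gordon value at t=7 with g = 0.0466; discount at r = 0.1491.
D_1 = 9.4476
D_2 = 11.2984
D_3 = 13.5118
D_4 = 14.8859
D_5 = 16.3998
D_6 = 18.0677
D_7 = 19.9051
TV_7 = 20.8327/(0.1491−0.0466) = 203.2460
P₀ = Σ Dₜ/(1+r)ᵗ + TV_7/(1+r)^7 = 134.6065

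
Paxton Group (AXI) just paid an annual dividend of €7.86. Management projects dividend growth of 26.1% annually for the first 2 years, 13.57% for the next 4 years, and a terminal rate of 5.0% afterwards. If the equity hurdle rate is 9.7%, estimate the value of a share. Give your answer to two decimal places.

€331.30

Three-stage DDM. Project D₁…D_6; terminal Gordon value at t=6 with g = 0.05; discount at r = 0.097.
D_1 = 9.9115
D_2 = 12.4984
D_3 = 14.1944
D_4 = 16.1206
D_5 = 18.3081
D_6 = 20.7925
TV_6 = 21.8322/(0.097−0.05) = 464.5138
P₀ = Σ Dₜ/(1+r)ᵗ + TV_6/(1+r)^6 = 331.2973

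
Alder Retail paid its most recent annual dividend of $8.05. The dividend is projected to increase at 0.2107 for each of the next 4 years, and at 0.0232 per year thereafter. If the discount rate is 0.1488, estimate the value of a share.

$117.68

Two-stage DDM. Project D₁…D_4 at 0.2107, terminal growth 0.0232, discount at r = 0.1488.
D_1 = 9.7461
D_2 = 11.7996
D_3 = 14.2858
D_4 = 17.2959
Terminal value at t=4: TV = D_5/(r−g) = 17.6971/(0.1488−0.0232) = 140.9006
P₀ = 9.7461/(1+0.1488)^1 + 11.7996/(1+0.1488)^2 + 14.2858/(1+0.1488)^3 + 17.2959/(1+0.1488)^4 + 140.9006/(1+0.1488)^4 = 117.6751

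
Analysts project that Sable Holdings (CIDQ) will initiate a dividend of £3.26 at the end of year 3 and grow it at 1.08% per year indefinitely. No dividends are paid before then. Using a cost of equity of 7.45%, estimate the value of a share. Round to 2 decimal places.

£44.33

Deferred-dividend DDM. At t=2 the remaining stream is a growing perpetuity with first payment D_3 = 3.26.
V_2 = D_3/(r−g) = 3.26/(0.0745−0.0108) = 51.1774
P₀ = V_2/(1+r)^2 = 51.1774/(1+0.0745)^2 = 44.3267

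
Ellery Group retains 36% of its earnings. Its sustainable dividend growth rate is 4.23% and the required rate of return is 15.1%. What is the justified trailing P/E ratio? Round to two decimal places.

6.14

Payout ratio b = 1 − 0.36 = 0.64.
Justified trailing P/E = b(1+g)/(r−g) = 0.64×(1+0.0423)/(0.151−0.0423) = 6.1368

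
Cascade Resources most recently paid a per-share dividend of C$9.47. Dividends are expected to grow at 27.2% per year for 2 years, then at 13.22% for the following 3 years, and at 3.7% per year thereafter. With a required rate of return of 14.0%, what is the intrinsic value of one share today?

Three-stage DDM. Project D₁…D_5; terminal Gordon value at t=5 with g = 0.037; discount at r = 0.14.
D_1 = 12.0458
D_2 = 15.3223
D_3 = 17.3479
D_4 = 19.6413
D_5 = 22.2379
TV_5 = 23.0607/(0.14−0.037) = 223.8903
P₀ = Σ Dₜ/(1+r)ᵗ + TV_5/(1+r)^5 = 173.5264

C$173.53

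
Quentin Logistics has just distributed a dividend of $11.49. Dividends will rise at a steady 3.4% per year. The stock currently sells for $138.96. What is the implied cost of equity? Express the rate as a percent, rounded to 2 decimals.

11.95%

Rearranging the constant-growth DDM: r = D₁/P₀ + g.
D₁ = 11.49 × (1 + 0.034) = 11.8807.
r = 11.8807 / 138.96 + 0.034 = 0.08550 + 0.034 = 0.11950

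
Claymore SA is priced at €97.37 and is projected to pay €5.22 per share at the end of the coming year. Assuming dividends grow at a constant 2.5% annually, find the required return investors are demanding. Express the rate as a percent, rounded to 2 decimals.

7.86%

Rearranging the constant-growth DDM: r = D₁/P₀ + g.
r = 5.2200 / 97.37 + 0.025 = 0.05361 + 0.025 = 0.07861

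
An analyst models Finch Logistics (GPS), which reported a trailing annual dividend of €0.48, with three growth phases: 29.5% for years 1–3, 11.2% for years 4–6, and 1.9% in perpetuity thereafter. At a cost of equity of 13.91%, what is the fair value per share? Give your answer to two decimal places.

€9.46

Three-stage DDM. Project D₁…D_6; terminal Gordon value at t=6 with g = 0.019; discount at r = 0.1391.
D_1 = 0.6216
D_2 = 0.8050
D_3 = 1.0424
D_4 = 1.1592
D_5 = 1.2890
D_6 = 1.4334
TV_6 = 1.4606/(0.1391−0.019) = 12.1618
P₀ = Σ Dₜ/(1+r)ᵗ + TV_6/(1+r)^6 = 9.4552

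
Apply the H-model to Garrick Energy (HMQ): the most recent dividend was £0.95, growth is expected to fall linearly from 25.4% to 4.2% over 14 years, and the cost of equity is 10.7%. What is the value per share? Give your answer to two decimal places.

£36.92

H-model: P₀ = D₀[(1+g_L) + H(g_S−g_L)]/(r−g_L), with H = 14/2 = 7.
P₀ = 0.95 × [(1+0.042) + 7×(0.254−0.042)] / (0.107−0.042)
   = 0.95 × 2.5260 / 0.065 = 36.9185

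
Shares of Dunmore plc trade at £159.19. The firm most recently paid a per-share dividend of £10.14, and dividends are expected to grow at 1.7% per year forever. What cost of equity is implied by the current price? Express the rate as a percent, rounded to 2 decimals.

Rearranging the constant-growth DDM: r = D₁/P₀ + g.
D₁ = 10.14 × (1 + 0.017) = 10.3124.
r = 10.3124 / 159.19 + 0.017 = 0.06478 + 0.017 = 0.08178

8.18%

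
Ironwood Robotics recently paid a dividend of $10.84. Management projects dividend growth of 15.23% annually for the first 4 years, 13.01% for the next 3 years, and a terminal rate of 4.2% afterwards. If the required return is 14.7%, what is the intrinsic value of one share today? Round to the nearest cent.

$180.83

Three-stage DDM. Project D₁…D_7; terminal Gordon value at t=7 with g = 0.042; discount at r = 0.147.
D_1 = 12.4909
D_2 = 14.3933
D_3 = 16.5854
D_4 = 19.1114
D_5 = 21.5977
D_6 = 24.4076
D_7 = 27.5830
TV_7 = 28.7415/(0.147−0.042) = 273.7289
P₀ = Σ Dₜ/(1+r)ᵗ + TV_7/(1+r)^7 = 180.8256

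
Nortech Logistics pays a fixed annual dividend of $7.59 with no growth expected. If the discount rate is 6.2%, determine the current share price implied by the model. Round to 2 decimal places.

Zero-growth DDM (perpetuity): P₀ = D/r = 7.59 / 0.062 = 122.4194

$122.42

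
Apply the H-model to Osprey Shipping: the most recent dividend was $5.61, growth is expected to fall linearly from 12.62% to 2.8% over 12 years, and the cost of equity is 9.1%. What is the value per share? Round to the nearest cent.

$144.01

H-model: P₀ = D₀[(1+g_L) + H(g_S−g_L)]/(r−g_L), with H = 12/2 = 6.
P₀ = 5.61 × [(1+0.028) + 6×(0.1262−0.028)] / (0.091−0.028)
   = 5.61 × 1.6172 / 0.063 = 144.0078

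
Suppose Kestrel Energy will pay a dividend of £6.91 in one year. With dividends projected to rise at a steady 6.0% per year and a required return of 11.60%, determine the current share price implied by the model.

Gordon growth model: P₀ = D₁/(r − g), with D₁ = 6.91 given directly.
P₀ = 6.9100 / (0.116 − 0.06) = 6.9100 / 0.056 = 123.3929

£123.39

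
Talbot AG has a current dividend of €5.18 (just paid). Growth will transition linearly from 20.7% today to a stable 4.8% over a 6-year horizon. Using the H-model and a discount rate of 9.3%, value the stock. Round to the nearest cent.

€175.54

H-model: P₀ = D₀[(1+g_L) + H(g_S−g_L)]/(r−g_L), with H = 6/2 = 3.
P₀ = 5.18 × [(1+0.048) + 3×(0.207−0.048)] / (0.093−0.048)
   = 5.18 × 1.5250 / 0.045 = 175.5444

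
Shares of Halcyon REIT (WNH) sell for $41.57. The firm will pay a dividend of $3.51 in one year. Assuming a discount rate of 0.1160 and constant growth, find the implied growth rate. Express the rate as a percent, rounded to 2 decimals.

From P₀ = D₁/(r − g), the implied growth is g = r − D₁/P₀.
g = 0.116 − 3.51/41.57 = 0.116 − 0.08444 = 0.03156

3.16%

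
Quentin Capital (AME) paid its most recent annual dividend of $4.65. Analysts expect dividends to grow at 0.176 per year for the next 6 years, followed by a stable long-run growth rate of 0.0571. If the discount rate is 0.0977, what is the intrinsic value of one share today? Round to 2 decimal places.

Two-stage DDM. Project D₁…D_6 at 0.176, terminal growth 0.0571, discount at r = 0.0977.
D_1 = 5.4684
D_2 = 6.4308
D_3 = 7.5627
D_4 = 8.8937
D_5 = 10.4590
D_6 = 12.2998
Terminal value at t=6: TV = D_7/(r−g) = 13.0021/(0.0977−0.0571) = 320.2484
P₀ = 5.4684/(1+0.0977)^1 + 6.4308/(1+0.0977)^2 + 7.5627/(1+0.0977)^3 + 8.8937/(1+0.0977)^4 + 10.4590/(1+0.0977)^5 + 12.2998/(1+0.0977)^6 + 320.2484/(1+0.0977)^6 = 218.8116

$218.81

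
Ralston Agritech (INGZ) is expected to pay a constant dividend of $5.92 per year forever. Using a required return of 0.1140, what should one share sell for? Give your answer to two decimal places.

Zero-growth DDM (perpetuity): P₀ = D/r = 5.92 / 0.114 = 51.9298

$51.93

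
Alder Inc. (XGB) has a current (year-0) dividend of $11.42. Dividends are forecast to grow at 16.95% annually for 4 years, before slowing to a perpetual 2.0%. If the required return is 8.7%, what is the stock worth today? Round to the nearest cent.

Two-stage DDM. Project D₁…D_4 at 0.1695, terminal growth 0.02, discount at r = 0.087.
D_1 = 13.3557
D_2 = 15.6195
D_3 = 18.2670
D_4 = 21.3632
Terminal value at t=4: TV = D_5/(r−g) = 21.7905/(0.087−0.02) = 325.2313
P₀ = 13.3557/(1+0.087)^1 + 15.6195/(1+0.087)^2 + 18.2670/(1+0.087)^3 + 21.3632/(1+0.087)^4 + 325.2313/(1+0.087)^4 = 287.9868

$287.99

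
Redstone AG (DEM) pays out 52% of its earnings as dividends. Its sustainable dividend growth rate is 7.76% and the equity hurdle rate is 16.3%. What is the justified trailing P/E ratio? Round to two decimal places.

6.56

Justified trailing P/E = b(1+g)/(r−g) = 0.52×(1+0.0776)/(0.163−0.0776) = 6.5615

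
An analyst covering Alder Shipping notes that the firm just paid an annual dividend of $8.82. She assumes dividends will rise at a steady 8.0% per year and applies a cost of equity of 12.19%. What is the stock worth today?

Gordon growth model: P₀ = D₁/(r − g). D₁ = 8.82 × (1 + 0.08) = 9.5256.
P₀ = 9.5256 / (0.1219 − 0.08) = 9.5256 / 0.0419 = 227.3413

$227.34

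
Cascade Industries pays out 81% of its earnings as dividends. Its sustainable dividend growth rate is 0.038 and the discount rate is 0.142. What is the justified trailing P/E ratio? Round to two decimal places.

8.08

Justified trailing P/E = b(1+g)/(r−g) = 0.81×(1+0.038)/(0.142−0.038) = 8.0844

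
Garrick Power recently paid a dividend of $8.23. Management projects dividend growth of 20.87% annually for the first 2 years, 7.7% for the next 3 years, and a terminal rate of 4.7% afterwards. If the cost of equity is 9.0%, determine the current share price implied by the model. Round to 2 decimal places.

Three-stage DDM. Project D₁…D_5; terminal Gordon value at t=5 with g = 0.047; discount at r = 0.09.
D_1 = 9.9476
D_2 = 12.0237
D_3 = 12.9495
D_4 = 13.9466
D_5 = 15.0205
TV_5 = 15.7264/(0.09−0.047) = 365.7314
P₀ = Σ Dₜ/(1+r)ᵗ + TV_5/(1+r)^5 = 286.5884

$286.59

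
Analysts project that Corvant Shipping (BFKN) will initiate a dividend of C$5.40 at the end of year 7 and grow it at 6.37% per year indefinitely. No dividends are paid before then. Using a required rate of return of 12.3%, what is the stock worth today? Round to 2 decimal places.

C$45.40

Deferred-dividend DDM. At t=6 the remaining stream is a growing perpetuity with first payment D_7 = 5.40.
V_6 = D_7/(r−g) = 5.40/(0.123−0.0637) = 91.0624
P₀ = V_6/(1+r)^6 = 91.0624/(1+0.123)^6 = 45.4005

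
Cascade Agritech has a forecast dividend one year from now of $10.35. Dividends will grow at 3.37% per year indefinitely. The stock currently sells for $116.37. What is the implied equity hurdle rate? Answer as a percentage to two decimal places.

12.26%

Rearranging the constant-growth DDM: r = D₁/P₀ + g.
r = 10.3500 / 116.37 + 0.0337 = 0.08894 + 0.0337 = 0.12264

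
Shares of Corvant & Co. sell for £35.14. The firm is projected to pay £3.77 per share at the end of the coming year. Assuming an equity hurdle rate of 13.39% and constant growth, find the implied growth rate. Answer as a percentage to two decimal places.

From P₀ = D₁/(r − g), the implied growth is g = r − D₁/P₀.
g = 0.1339 − 3.77/35.14 = 0.1339 − 0.10729 = 0.02661

2.66%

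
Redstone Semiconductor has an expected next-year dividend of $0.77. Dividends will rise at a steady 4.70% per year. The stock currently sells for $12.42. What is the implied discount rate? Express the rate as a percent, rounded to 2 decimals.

10.90%

Rearranging the constant-growth DDM: r = D₁/P₀ + g.
r = 0.7700 / 12.42 + 0.047 = 0.06200 + 0.047 = 0.10900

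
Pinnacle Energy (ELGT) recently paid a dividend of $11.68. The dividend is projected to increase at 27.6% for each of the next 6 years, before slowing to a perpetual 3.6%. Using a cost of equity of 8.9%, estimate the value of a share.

Two-stage DDM. Project D₁…D_6 at 0.276, terminal growth 0.036, discount at r = 0.089.
D_1 = 14.9037
D_2 = 19.0171
D_3 = 24.2658
D_4 = 30.9632
D_5 = 39.5090
D_6 = 50.4135
Terminal value at t=6: TV = D_7/(r−g) = 52.2284/(0.089−0.036) = 985.4413
P₀ = 14.9037/(1+0.089)^1 + 19.0171/(1+0.089)^2 + 24.2658/(1+0.089)^3 + 30.9632/(1+0.089)^4 + 39.5090/(1+0.089)^5 + 50.4135/(1+0.089)^6 + 985.4413/(1+0.089)^6 = 717.3800

$717.38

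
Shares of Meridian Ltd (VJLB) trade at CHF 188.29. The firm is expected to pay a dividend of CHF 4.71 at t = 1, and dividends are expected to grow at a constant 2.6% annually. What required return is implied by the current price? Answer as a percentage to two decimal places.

Rearranging the constant-growth DDM: r = D₁/P₀ + g.
r = 4.7100 / 188.29 + 0.026 = 0.02501 + 0.026 = 0.05101

5.10%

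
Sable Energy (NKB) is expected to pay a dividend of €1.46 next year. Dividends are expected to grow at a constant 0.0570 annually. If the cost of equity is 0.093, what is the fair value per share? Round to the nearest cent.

Gordon growth model: P₀ = D₁/(r − g), with D₁ = 1.46 given directly.
P₀ = 1.4600 / (0.093 − 0.057) = 1.4600 / 0.036 = 40.5556

€40.56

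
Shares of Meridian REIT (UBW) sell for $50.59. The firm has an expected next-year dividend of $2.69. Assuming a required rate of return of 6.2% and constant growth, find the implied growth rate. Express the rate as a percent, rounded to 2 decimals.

From P₀ = D₁/(r − g), the implied growth is g = r − D₁/P₀.
g = 0.062 − 2.69/50.59 = 0.062 − 0.05317 = 0.00883

0.88%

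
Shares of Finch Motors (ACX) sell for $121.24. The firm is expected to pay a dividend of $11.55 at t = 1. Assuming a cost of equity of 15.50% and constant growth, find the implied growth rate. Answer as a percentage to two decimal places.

From P₀ = D₁/(r − g), the implied growth is g = r − D₁/P₀.
g = 0.155 − 11.55/121.24 = 0.155 − 0.09527 = 0.05973

5.97%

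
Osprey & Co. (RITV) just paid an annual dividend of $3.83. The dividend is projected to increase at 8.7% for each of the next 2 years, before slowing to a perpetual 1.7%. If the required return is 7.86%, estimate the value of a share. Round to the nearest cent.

$71.97

Two-stage DDM. Project D₁…D_2 at 0.087, terminal growth 0.017, discount at r = 0.0786.
D_1 = 4.1632
D_2 = 4.5254
Terminal value at t=2: TV = D_3/(r−g) = 4.6023/(0.0786−0.017) = 74.7133
P₀ = 4.1632/(1+0.0786)^1 + 4.5254/(1+0.0786)^2 + 74.7133/(1+0.0786)^2 = 71.9707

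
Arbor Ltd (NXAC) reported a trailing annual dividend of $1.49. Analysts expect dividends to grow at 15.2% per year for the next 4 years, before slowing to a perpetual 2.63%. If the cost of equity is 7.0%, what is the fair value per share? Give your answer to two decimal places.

Two-stage DDM. Project D₁…D_4 at 0.152, terminal growth 0.0263, discount at r = 0.07.
D_1 = 1.7165
D_2 = 1.9774
D_3 = 2.2779
D_4 = 2.6242
Terminal value at t=4: TV = D_5/(r−g) = 2.6932/(0.07−0.0263) = 61.6296
P₀ = 1.7165/(1+0.07)^1 + 1.9774/(1+0.07)^2 + 2.2779/(1+0.07)^3 + 2.6242/(1+0.07)^4 + 61.6296/(1+0.07)^4 = 54.2097

$54.21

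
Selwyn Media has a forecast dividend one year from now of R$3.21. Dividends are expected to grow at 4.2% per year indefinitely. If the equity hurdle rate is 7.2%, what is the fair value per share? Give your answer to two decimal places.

R$107.00

Gordon growth model: P₀ = D₁/(r − g), with D₁ = 3.21 given directly.
P₀ = 3.2100 / (0.072 − 0.042) = 3.2100 / 0.03 = 107.0000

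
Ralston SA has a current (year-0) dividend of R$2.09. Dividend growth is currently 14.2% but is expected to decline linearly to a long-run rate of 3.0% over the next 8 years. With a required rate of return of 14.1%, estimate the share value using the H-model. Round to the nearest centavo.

H-model: P₀ = D₀[(1+g_L) + H(g_S−g_L)]/(r−g_L), with H = 8/2 = 4.
P₀ = 2.09 × [(1+0.03) + 4×(0.142−0.03)] / (0.141−0.03)
   = 2.09 × 1.4780 / 0.111 = 27.8290

R$27.83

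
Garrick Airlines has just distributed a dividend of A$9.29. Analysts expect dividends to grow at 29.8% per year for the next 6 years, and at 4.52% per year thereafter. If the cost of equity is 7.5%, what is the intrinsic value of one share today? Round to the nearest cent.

A$1,123.20

Two-stage DDM. Project D₁…D_6 at 0.298, terminal growth 0.0452, discount at r = 0.075.
D_1 = 12.0584
D_2 = 15.6518
D_3 = 20.3161
D_4 = 26.3703
D_5 = 34.2286
D_6 = 44.4287
Terminal value at t=6: TV = D_7/(r−g) = 46.4369/(0.075−0.0452) = 1558.2854
P₀ = 12.0584/(1+0.075)^1 + 15.6518/(1+0.075)^2 + 20.3161/(1+0.075)^3 + 26.3703/(1+0.075)^4 + 34.2286/(1+0.075)^5 + 44.4287/(1+0.075)^6 + 1558.2854/(1+0.075)^6 = 1123.2002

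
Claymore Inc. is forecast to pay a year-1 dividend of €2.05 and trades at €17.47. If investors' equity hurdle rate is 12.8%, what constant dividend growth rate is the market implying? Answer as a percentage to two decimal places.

From P₀ = D₁/(r − g), the implied growth is g = r − D₁/P₀.
g = 0.128 − 2.05/17.47 = 0.128 − 0.11734 = 0.01066

1.07%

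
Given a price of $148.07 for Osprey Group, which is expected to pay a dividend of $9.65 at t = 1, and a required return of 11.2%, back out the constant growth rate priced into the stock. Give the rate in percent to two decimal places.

From P₀ = D₁/(r − g), the implied growth is g = r − D₁/P₀.
g = 0.112 − 9.65/148.07 = 0.112 − 0.06517 = 0.04683

4.68%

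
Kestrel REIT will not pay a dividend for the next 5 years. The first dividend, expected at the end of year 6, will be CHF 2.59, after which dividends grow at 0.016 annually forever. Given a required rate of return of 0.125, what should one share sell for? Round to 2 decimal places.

CHF 13.19

Deferred-dividend DDM. At t=5 the remaining stream is a growing perpetuity with first payment D_6 = 2.59.
V_5 = D_6/(r−g) = 2.59/(0.125−0.016) = 23.7615
P₀ = V_5/(1+r)^5 = 23.7615/(1+0.125)^5 = 13.1859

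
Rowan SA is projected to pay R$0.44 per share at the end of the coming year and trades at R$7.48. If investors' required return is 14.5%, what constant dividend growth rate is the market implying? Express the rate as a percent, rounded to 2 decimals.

8.62%

From P₀ = D₁/(r − g), the implied growth is g = r − D₁/P₀.
g = 0.145 − 0.44/7.48 = 0.145 − 0.05882 = 0.08618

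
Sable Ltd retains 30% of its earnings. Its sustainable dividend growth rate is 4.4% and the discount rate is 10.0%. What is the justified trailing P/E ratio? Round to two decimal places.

Payout ratio b = 1 − 0.30 = 0.70.
Justified trailing P/E = b(1+g)/(r−g) = 0.70×(1+0.044)/(0.1−0.044) = 13.0500

13.05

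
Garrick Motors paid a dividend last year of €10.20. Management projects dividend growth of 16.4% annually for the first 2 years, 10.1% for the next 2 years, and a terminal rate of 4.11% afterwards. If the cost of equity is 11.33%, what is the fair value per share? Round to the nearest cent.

€201.00

Three-stage DDM. Project D₁…D_4; terminal Gordon value at t=4 with g = 0.0411; discount at r = 0.1133.
D_1 = 11.8728
D_2 = 13.8199
D_3 = 15.2158
D_4 = 16.7525
TV_4 = 17.4411/(0.1133−0.0411) = 241.5661
P₀ = Σ Dₜ/(1+r)ᵗ + TV_4/(1+r)^4 = 200.9956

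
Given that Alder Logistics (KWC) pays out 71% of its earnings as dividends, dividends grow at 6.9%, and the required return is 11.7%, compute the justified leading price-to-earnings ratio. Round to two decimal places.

Justified leading P/E = b/(r−g) = 0.71/(0.117−0.069) = 14.7917

14.79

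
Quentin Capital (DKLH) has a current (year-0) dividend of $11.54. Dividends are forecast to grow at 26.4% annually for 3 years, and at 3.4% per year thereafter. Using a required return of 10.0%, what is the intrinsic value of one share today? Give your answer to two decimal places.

Two-stage DDM. Project D₁…D_3 at 0.264, terminal growth 0.034, discount at r = 0.1.
D_1 = 14.5866
D_2 = 18.4374
D_3 = 23.3049
Terminal value at t=3: TV = D_4/(r−g) = 24.0973/(0.1−0.034) = 365.1099
P₀ = 14.5866/(1+0.1)^1 + 18.4374/(1+0.1)^2 + 23.3049/(1+0.1)^3 + 365.1099/(1+0.1)^3 = 320.3198

$320.32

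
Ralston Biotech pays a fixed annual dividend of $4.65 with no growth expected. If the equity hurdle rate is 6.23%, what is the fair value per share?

Zero-growth DDM (perpetuity): P₀ = D/r = 4.65 / 0.0623 = 74.6388

$74.64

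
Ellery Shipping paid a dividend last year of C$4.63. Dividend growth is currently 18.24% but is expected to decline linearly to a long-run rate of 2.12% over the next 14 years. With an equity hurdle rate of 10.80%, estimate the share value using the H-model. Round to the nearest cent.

C$114.66

H-model: P₀ = D₀[(1+g_L) + H(g_S−g_L)]/(r−g_L), with H = 14/2 = 7.
P₀ = 4.63 × [(1+0.0212) + 7×(0.1824−0.0212)] / (0.108−0.0212)
   = 4.63 × 2.1496 / 0.0868 = 114.6618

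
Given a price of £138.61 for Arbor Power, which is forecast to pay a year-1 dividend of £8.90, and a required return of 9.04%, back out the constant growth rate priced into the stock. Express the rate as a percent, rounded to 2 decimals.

From P₀ = D₁/(r − g), the implied growth is g = r − D₁/P₀.
g = 0.0904 − 8.90/138.61 = 0.0904 − 0.06421 = 0.02619

2.62%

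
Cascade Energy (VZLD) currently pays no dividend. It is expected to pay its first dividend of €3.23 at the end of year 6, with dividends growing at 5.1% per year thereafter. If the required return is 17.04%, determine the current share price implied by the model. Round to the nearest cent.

€12.32

Deferred-dividend DDM. At t=5 the remaining stream is a growing perpetuity with first payment D_6 = 3.23.
V_5 = D_6/(r−g) = 3.23/(0.1704−0.051) = 27.0519
P₀ = V_5/(1+r)^5 = 27.0519/(1+0.1704)^5 = 12.3176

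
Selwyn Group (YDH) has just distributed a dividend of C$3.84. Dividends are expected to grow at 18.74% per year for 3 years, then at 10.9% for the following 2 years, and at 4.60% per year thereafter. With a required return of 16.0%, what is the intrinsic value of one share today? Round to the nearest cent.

Three-stage DDM. Project D₁…D_5; terminal Gordon value at t=5 with g = 0.046; discount at r = 0.16.
D_1 = 4.5596
D_2 = 5.4141
D_3 = 6.4287
D_4 = 7.1294
D_5 = 7.9065
TV_5 = 8.2702/(0.16−0.046) = 72.5458
P₀ = Σ Dₜ/(1+r)ᵗ + TV_5/(1+r)^5 = 54.3148

C$54.31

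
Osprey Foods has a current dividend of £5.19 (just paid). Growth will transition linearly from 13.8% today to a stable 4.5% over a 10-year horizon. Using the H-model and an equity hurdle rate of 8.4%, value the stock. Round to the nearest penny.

H-model: P₀ = D₀[(1+g_L) + H(g_S−g_L)]/(r−g_L), with H = 10/2 = 5.
P₀ = 5.19 × [(1+0.045) + 5×(0.138−0.045)] / (0.084−0.045)
   = 5.19 × 1.5100 / 0.039 = 200.9462

£200.95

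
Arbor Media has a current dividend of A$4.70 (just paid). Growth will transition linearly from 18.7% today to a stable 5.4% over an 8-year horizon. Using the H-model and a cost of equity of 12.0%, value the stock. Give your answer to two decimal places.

H-model: P₀ = D₀[(1+g_L) + H(g_S−g_L)]/(r−g_L), with H = 8/2 = 4.
P₀ = 4.70 × [(1+0.054) + 4×(0.187−0.054)] / (0.12−0.054)
   = 4.70 × 1.5860 / 0.066 = 112.9424

A$112.94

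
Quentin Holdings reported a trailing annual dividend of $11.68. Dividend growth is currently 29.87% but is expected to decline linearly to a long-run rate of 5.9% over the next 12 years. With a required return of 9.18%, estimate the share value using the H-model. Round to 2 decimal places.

$889.25

H-model: P₀ = D₀[(1+g_L) + H(g_S−g_L)]/(r−g_L), with H = 12/2 = 6.
P₀ = 11.68 × [(1+0.059) + 6×(0.2987−0.059)] / (0.0918−0.059)
   = 11.68 × 2.4972 / 0.0328 = 889.2468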